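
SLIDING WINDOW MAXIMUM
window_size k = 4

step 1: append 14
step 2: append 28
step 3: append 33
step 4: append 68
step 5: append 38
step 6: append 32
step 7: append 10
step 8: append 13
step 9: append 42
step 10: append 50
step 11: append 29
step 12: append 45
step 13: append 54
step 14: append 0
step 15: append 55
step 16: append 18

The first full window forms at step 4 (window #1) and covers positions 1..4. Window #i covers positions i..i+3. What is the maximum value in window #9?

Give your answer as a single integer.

Answer: 50

Derivation:
step 1: append 14 -> window=[14] (not full yet)
step 2: append 28 -> window=[14, 28] (not full yet)
step 3: append 33 -> window=[14, 28, 33] (not full yet)
step 4: append 68 -> window=[14, 28, 33, 68] -> max=68
step 5: append 38 -> window=[28, 33, 68, 38] -> max=68
step 6: append 32 -> window=[33, 68, 38, 32] -> max=68
step 7: append 10 -> window=[68, 38, 32, 10] -> max=68
step 8: append 13 -> window=[38, 32, 10, 13] -> max=38
step 9: append 42 -> window=[32, 10, 13, 42] -> max=42
step 10: append 50 -> window=[10, 13, 42, 50] -> max=50
step 11: append 29 -> window=[13, 42, 50, 29] -> max=50
step 12: append 45 -> window=[42, 50, 29, 45] -> max=50
Window #9 max = 50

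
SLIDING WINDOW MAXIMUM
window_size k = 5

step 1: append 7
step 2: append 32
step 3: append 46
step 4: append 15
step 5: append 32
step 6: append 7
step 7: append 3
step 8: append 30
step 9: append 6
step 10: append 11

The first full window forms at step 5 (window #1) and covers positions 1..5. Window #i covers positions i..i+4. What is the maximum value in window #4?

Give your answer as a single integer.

Answer: 32

Derivation:
step 1: append 7 -> window=[7] (not full yet)
step 2: append 32 -> window=[7, 32] (not full yet)
step 3: append 46 -> window=[7, 32, 46] (not full yet)
step 4: append 15 -> window=[7, 32, 46, 15] (not full yet)
step 5: append 32 -> window=[7, 32, 46, 15, 32] -> max=46
step 6: append 7 -> window=[32, 46, 15, 32, 7] -> max=46
step 7: append 3 -> window=[46, 15, 32, 7, 3] -> max=46
step 8: append 30 -> window=[15, 32, 7, 3, 30] -> max=32
Window #4 max = 32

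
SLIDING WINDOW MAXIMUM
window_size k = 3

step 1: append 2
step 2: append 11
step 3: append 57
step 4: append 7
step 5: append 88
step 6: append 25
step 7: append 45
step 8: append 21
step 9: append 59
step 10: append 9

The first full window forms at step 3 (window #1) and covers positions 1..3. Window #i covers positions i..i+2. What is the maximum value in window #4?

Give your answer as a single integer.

Answer: 88

Derivation:
step 1: append 2 -> window=[2] (not full yet)
step 2: append 11 -> window=[2, 11] (not full yet)
step 3: append 57 -> window=[2, 11, 57] -> max=57
step 4: append 7 -> window=[11, 57, 7] -> max=57
step 5: append 88 -> window=[57, 7, 88] -> max=88
step 6: append 25 -> window=[7, 88, 25] -> max=88
Window #4 max = 88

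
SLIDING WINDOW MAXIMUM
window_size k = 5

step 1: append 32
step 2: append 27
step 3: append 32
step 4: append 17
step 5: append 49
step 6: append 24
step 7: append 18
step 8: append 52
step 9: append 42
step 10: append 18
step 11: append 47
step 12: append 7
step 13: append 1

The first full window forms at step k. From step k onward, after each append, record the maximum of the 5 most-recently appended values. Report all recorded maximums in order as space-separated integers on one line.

step 1: append 32 -> window=[32] (not full yet)
step 2: append 27 -> window=[32, 27] (not full yet)
step 3: append 32 -> window=[32, 27, 32] (not full yet)
step 4: append 17 -> window=[32, 27, 32, 17] (not full yet)
step 5: append 49 -> window=[32, 27, 32, 17, 49] -> max=49
step 6: append 24 -> window=[27, 32, 17, 49, 24] -> max=49
step 7: append 18 -> window=[32, 17, 49, 24, 18] -> max=49
step 8: append 52 -> window=[17, 49, 24, 18, 52] -> max=52
step 9: append 42 -> window=[49, 24, 18, 52, 42] -> max=52
step 10: append 18 -> window=[24, 18, 52, 42, 18] -> max=52
step 11: append 47 -> window=[18, 52, 42, 18, 47] -> max=52
step 12: append 7 -> window=[52, 42, 18, 47, 7] -> max=52
step 13: append 1 -> window=[42, 18, 47, 7, 1] -> max=47

Answer: 49 49 49 52 52 52 52 52 47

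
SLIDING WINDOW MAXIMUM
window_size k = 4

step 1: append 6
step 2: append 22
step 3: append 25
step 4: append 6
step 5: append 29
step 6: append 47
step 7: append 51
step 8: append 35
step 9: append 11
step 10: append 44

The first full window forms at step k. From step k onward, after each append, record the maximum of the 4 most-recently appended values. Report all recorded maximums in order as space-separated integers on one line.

Answer: 25 29 47 51 51 51 51

Derivation:
step 1: append 6 -> window=[6] (not full yet)
step 2: append 22 -> window=[6, 22] (not full yet)
step 3: append 25 -> window=[6, 22, 25] (not full yet)
step 4: append 6 -> window=[6, 22, 25, 6] -> max=25
step 5: append 29 -> window=[22, 25, 6, 29] -> max=29
step 6: append 47 -> window=[25, 6, 29, 47] -> max=47
step 7: append 51 -> window=[6, 29, 47, 51] -> max=51
step 8: append 35 -> window=[29, 47, 51, 35] -> max=51
step 9: append 11 -> window=[47, 51, 35, 11] -> max=51
step 10: append 44 -> window=[51, 35, 11, 44] -> max=51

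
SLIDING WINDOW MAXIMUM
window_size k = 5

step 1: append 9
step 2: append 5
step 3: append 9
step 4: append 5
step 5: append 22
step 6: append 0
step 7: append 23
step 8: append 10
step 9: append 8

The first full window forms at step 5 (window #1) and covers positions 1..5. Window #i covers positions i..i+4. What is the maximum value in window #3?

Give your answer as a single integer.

step 1: append 9 -> window=[9] (not full yet)
step 2: append 5 -> window=[9, 5] (not full yet)
step 3: append 9 -> window=[9, 5, 9] (not full yet)
step 4: append 5 -> window=[9, 5, 9, 5] (not full yet)
step 5: append 22 -> window=[9, 5, 9, 5, 22] -> max=22
step 6: append 0 -> window=[5, 9, 5, 22, 0] -> max=22
step 7: append 23 -> window=[9, 5, 22, 0, 23] -> max=23
Window #3 max = 23

Answer: 23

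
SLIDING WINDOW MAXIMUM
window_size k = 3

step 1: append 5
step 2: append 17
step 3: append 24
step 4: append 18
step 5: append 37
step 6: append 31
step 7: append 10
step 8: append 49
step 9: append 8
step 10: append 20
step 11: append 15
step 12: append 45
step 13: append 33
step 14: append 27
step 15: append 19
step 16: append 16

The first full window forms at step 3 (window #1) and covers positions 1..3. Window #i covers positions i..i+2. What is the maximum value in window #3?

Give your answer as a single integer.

Answer: 37

Derivation:
step 1: append 5 -> window=[5] (not full yet)
step 2: append 17 -> window=[5, 17] (not full yet)
step 3: append 24 -> window=[5, 17, 24] -> max=24
step 4: append 18 -> window=[17, 24, 18] -> max=24
step 5: append 37 -> window=[24, 18, 37] -> max=37
Window #3 max = 37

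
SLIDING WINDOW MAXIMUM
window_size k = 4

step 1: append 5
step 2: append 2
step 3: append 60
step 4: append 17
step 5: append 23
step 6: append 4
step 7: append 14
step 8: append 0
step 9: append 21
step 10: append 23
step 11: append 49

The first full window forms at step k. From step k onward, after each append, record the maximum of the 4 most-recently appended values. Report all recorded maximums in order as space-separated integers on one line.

Answer: 60 60 60 23 23 21 23 49

Derivation:
step 1: append 5 -> window=[5] (not full yet)
step 2: append 2 -> window=[5, 2] (not full yet)
step 3: append 60 -> window=[5, 2, 60] (not full yet)
step 4: append 17 -> window=[5, 2, 60, 17] -> max=60
step 5: append 23 -> window=[2, 60, 17, 23] -> max=60
step 6: append 4 -> window=[60, 17, 23, 4] -> max=60
step 7: append 14 -> window=[17, 23, 4, 14] -> max=23
step 8: append 0 -> window=[23, 4, 14, 0] -> max=23
step 9: append 21 -> window=[4, 14, 0, 21] -> max=21
step 10: append 23 -> window=[14, 0, 21, 23] -> max=23
step 11: append 49 -> window=[0, 21, 23, 49] -> max=49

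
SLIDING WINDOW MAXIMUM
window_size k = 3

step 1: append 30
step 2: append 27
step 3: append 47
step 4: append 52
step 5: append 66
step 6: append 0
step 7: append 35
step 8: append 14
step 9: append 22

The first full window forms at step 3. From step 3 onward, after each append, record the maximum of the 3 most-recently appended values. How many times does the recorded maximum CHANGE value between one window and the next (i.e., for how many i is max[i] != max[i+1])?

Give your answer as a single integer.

Answer: 3

Derivation:
step 1: append 30 -> window=[30] (not full yet)
step 2: append 27 -> window=[30, 27] (not full yet)
step 3: append 47 -> window=[30, 27, 47] -> max=47
step 4: append 52 -> window=[27, 47, 52] -> max=52
step 5: append 66 -> window=[47, 52, 66] -> max=66
step 6: append 0 -> window=[52, 66, 0] -> max=66
step 7: append 35 -> window=[66, 0, 35] -> max=66
step 8: append 14 -> window=[0, 35, 14] -> max=35
step 9: append 22 -> window=[35, 14, 22] -> max=35
Recorded maximums: 47 52 66 66 66 35 35
Changes between consecutive maximums: 3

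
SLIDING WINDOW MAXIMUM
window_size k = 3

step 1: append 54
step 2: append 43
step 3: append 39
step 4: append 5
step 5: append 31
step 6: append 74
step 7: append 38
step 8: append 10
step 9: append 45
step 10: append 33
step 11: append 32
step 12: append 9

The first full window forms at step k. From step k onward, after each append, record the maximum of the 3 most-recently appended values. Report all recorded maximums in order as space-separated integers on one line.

step 1: append 54 -> window=[54] (not full yet)
step 2: append 43 -> window=[54, 43] (not full yet)
step 3: append 39 -> window=[54, 43, 39] -> max=54
step 4: append 5 -> window=[43, 39, 5] -> max=43
step 5: append 31 -> window=[39, 5, 31] -> max=39
step 6: append 74 -> window=[5, 31, 74] -> max=74
step 7: append 38 -> window=[31, 74, 38] -> max=74
step 8: append 10 -> window=[74, 38, 10] -> max=74
step 9: append 45 -> window=[38, 10, 45] -> max=45
step 10: append 33 -> window=[10, 45, 33] -> max=45
step 11: append 32 -> window=[45, 33, 32] -> max=45
step 12: append 9 -> window=[33, 32, 9] -> max=33

Answer: 54 43 39 74 74 74 45 45 45 33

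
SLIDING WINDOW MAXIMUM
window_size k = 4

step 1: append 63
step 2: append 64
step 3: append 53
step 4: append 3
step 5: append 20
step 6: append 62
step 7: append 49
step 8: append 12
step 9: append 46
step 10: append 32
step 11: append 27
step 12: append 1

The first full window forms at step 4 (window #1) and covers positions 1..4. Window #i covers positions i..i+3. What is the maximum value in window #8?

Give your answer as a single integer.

Answer: 46

Derivation:
step 1: append 63 -> window=[63] (not full yet)
step 2: append 64 -> window=[63, 64] (not full yet)
step 3: append 53 -> window=[63, 64, 53] (not full yet)
step 4: append 3 -> window=[63, 64, 53, 3] -> max=64
step 5: append 20 -> window=[64, 53, 3, 20] -> max=64
step 6: append 62 -> window=[53, 3, 20, 62] -> max=62
step 7: append 49 -> window=[3, 20, 62, 49] -> max=62
step 8: append 12 -> window=[20, 62, 49, 12] -> max=62
step 9: append 46 -> window=[62, 49, 12, 46] -> max=62
step 10: append 32 -> window=[49, 12, 46, 32] -> max=49
step 11: append 27 -> window=[12, 46, 32, 27] -> max=46
Window #8 max = 46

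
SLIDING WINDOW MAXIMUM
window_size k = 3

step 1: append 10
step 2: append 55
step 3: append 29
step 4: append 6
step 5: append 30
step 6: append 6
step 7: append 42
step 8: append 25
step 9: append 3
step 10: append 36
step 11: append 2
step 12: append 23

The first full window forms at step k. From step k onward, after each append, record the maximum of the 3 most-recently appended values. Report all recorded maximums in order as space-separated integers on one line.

step 1: append 10 -> window=[10] (not full yet)
step 2: append 55 -> window=[10, 55] (not full yet)
step 3: append 29 -> window=[10, 55, 29] -> max=55
step 4: append 6 -> window=[55, 29, 6] -> max=55
step 5: append 30 -> window=[29, 6, 30] -> max=30
step 6: append 6 -> window=[6, 30, 6] -> max=30
step 7: append 42 -> window=[30, 6, 42] -> max=42
step 8: append 25 -> window=[6, 42, 25] -> max=42
step 9: append 3 -> window=[42, 25, 3] -> max=42
step 10: append 36 -> window=[25, 3, 36] -> max=36
step 11: append 2 -> window=[3, 36, 2] -> max=36
step 12: append 23 -> window=[36, 2, 23] -> max=36

Answer: 55 55 30 30 42 42 42 36 36 36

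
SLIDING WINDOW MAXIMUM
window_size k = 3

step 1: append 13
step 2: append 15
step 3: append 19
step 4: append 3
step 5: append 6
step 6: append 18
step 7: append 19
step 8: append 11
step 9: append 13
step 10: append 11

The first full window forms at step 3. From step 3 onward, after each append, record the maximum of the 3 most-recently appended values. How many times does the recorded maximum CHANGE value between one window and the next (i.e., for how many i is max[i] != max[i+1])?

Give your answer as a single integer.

Answer: 3

Derivation:
step 1: append 13 -> window=[13] (not full yet)
step 2: append 15 -> window=[13, 15] (not full yet)
step 3: append 19 -> window=[13, 15, 19] -> max=19
step 4: append 3 -> window=[15, 19, 3] -> max=19
step 5: append 6 -> window=[19, 3, 6] -> max=19
step 6: append 18 -> window=[3, 6, 18] -> max=18
step 7: append 19 -> window=[6, 18, 19] -> max=19
step 8: append 11 -> window=[18, 19, 11] -> max=19
step 9: append 13 -> window=[19, 11, 13] -> max=19
step 10: append 11 -> window=[11, 13, 11] -> max=13
Recorded maximums: 19 19 19 18 19 19 19 13
Changes between consecutive maximums: 3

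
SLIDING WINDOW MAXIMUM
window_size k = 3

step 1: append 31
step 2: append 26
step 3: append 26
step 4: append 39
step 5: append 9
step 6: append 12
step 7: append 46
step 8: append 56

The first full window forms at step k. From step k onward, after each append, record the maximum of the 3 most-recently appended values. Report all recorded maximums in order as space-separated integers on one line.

Answer: 31 39 39 39 46 56

Derivation:
step 1: append 31 -> window=[31] (not full yet)
step 2: append 26 -> window=[31, 26] (not full yet)
step 3: append 26 -> window=[31, 26, 26] -> max=31
step 4: append 39 -> window=[26, 26, 39] -> max=39
step 5: append 9 -> window=[26, 39, 9] -> max=39
step 6: append 12 -> window=[39, 9, 12] -> max=39
step 7: append 46 -> window=[9, 12, 46] -> max=46
step 8: append 56 -> window=[12, 46, 56] -> max=56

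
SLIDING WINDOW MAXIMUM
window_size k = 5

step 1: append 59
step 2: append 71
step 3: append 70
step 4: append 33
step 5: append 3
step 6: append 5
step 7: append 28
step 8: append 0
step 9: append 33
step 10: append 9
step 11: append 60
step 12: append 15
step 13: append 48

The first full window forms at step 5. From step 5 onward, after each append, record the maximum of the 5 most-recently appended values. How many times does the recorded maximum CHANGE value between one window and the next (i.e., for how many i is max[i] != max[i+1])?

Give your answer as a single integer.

step 1: append 59 -> window=[59] (not full yet)
step 2: append 71 -> window=[59, 71] (not full yet)
step 3: append 70 -> window=[59, 71, 70] (not full yet)
step 4: append 33 -> window=[59, 71, 70, 33] (not full yet)
step 5: append 3 -> window=[59, 71, 70, 33, 3] -> max=71
step 6: append 5 -> window=[71, 70, 33, 3, 5] -> max=71
step 7: append 28 -> window=[70, 33, 3, 5, 28] -> max=70
step 8: append 0 -> window=[33, 3, 5, 28, 0] -> max=33
step 9: append 33 -> window=[3, 5, 28, 0, 33] -> max=33
step 10: append 9 -> window=[5, 28, 0, 33, 9] -> max=33
step 11: append 60 -> window=[28, 0, 33, 9, 60] -> max=60
step 12: append 15 -> window=[0, 33, 9, 60, 15] -> max=60
step 13: append 48 -> window=[33, 9, 60, 15, 48] -> max=60
Recorded maximums: 71 71 70 33 33 33 60 60 60
Changes between consecutive maximums: 3

Answer: 3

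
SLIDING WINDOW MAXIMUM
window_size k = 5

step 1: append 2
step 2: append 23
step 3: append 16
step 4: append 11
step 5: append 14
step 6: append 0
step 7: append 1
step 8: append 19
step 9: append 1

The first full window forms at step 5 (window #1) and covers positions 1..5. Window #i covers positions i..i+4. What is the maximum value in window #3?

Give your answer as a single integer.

Answer: 16

Derivation:
step 1: append 2 -> window=[2] (not full yet)
step 2: append 23 -> window=[2, 23] (not full yet)
step 3: append 16 -> window=[2, 23, 16] (not full yet)
step 4: append 11 -> window=[2, 23, 16, 11] (not full yet)
step 5: append 14 -> window=[2, 23, 16, 11, 14] -> max=23
step 6: append 0 -> window=[23, 16, 11, 14, 0] -> max=23
step 7: append 1 -> window=[16, 11, 14, 0, 1] -> max=16
Window #3 max = 16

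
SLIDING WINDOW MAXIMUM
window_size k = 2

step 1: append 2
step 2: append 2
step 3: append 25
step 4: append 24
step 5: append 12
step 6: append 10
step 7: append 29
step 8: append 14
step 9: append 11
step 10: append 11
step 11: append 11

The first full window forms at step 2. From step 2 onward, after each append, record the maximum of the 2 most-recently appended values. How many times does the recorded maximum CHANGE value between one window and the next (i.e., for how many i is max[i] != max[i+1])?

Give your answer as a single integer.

Answer: 6

Derivation:
step 1: append 2 -> window=[2] (not full yet)
step 2: append 2 -> window=[2, 2] -> max=2
step 3: append 25 -> window=[2, 25] -> max=25
step 4: append 24 -> window=[25, 24] -> max=25
step 5: append 12 -> window=[24, 12] -> max=24
step 6: append 10 -> window=[12, 10] -> max=12
step 7: append 29 -> window=[10, 29] -> max=29
step 8: append 14 -> window=[29, 14] -> max=29
step 9: append 11 -> window=[14, 11] -> max=14
step 10: append 11 -> window=[11, 11] -> max=11
step 11: append 11 -> window=[11, 11] -> max=11
Recorded maximums: 2 25 25 24 12 29 29 14 11 11
Changes between consecutive maximums: 6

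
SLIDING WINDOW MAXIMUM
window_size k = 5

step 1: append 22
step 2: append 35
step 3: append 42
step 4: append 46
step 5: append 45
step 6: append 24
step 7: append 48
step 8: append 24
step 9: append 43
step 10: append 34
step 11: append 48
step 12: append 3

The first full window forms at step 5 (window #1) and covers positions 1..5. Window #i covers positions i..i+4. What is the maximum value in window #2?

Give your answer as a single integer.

step 1: append 22 -> window=[22] (not full yet)
step 2: append 35 -> window=[22, 35] (not full yet)
step 3: append 42 -> window=[22, 35, 42] (not full yet)
step 4: append 46 -> window=[22, 35, 42, 46] (not full yet)
step 5: append 45 -> window=[22, 35, 42, 46, 45] -> max=46
step 6: append 24 -> window=[35, 42, 46, 45, 24] -> max=46
Window #2 max = 46

Answer: 46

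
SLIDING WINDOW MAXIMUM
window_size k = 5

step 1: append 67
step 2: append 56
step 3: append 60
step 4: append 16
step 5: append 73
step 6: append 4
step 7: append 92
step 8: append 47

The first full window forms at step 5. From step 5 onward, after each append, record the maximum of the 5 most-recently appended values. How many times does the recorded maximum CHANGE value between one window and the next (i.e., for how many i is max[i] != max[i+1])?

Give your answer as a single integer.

Answer: 1

Derivation:
step 1: append 67 -> window=[67] (not full yet)
step 2: append 56 -> window=[67, 56] (not full yet)
step 3: append 60 -> window=[67, 56, 60] (not full yet)
step 4: append 16 -> window=[67, 56, 60, 16] (not full yet)
step 5: append 73 -> window=[67, 56, 60, 16, 73] -> max=73
step 6: append 4 -> window=[56, 60, 16, 73, 4] -> max=73
step 7: append 92 -> window=[60, 16, 73, 4, 92] -> max=92
step 8: append 47 -> window=[16, 73, 4, 92, 47] -> max=92
Recorded maximums: 73 73 92 92
Changes between consecutive maximums: 1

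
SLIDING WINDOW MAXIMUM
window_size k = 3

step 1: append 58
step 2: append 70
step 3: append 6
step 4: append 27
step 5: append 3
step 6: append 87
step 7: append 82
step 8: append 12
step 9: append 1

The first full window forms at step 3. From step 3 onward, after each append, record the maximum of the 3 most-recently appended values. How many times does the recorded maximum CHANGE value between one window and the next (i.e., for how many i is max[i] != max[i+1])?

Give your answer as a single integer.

step 1: append 58 -> window=[58] (not full yet)
step 2: append 70 -> window=[58, 70] (not full yet)
step 3: append 6 -> window=[58, 70, 6] -> max=70
step 4: append 27 -> window=[70, 6, 27] -> max=70
step 5: append 3 -> window=[6, 27, 3] -> max=27
step 6: append 87 -> window=[27, 3, 87] -> max=87
step 7: append 82 -> window=[3, 87, 82] -> max=87
step 8: append 12 -> window=[87, 82, 12] -> max=87
step 9: append 1 -> window=[82, 12, 1] -> max=82
Recorded maximums: 70 70 27 87 87 87 82
Changes between consecutive maximums: 3

Answer: 3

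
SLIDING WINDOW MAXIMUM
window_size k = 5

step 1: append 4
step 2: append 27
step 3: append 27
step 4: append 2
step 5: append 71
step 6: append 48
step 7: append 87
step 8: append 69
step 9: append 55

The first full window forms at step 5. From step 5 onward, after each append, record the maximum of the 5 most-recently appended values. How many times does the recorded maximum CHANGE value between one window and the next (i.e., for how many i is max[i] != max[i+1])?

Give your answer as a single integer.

Answer: 1

Derivation:
step 1: append 4 -> window=[4] (not full yet)
step 2: append 27 -> window=[4, 27] (not full yet)
step 3: append 27 -> window=[4, 27, 27] (not full yet)
step 4: append 2 -> window=[4, 27, 27, 2] (not full yet)
step 5: append 71 -> window=[4, 27, 27, 2, 71] -> max=71
step 6: append 48 -> window=[27, 27, 2, 71, 48] -> max=71
step 7: append 87 -> window=[27, 2, 71, 48, 87] -> max=87
step 8: append 69 -> window=[2, 71, 48, 87, 69] -> max=87
step 9: append 55 -> window=[71, 48, 87, 69, 55] -> max=87
Recorded maximums: 71 71 87 87 87
Changes between consecutive maximums: 1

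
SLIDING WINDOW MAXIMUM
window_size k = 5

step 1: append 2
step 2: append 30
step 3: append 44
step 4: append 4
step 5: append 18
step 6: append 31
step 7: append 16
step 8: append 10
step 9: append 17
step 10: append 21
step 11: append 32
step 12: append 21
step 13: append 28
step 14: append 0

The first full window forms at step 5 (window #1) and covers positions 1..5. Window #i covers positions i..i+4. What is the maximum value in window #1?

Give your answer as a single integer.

step 1: append 2 -> window=[2] (not full yet)
step 2: append 30 -> window=[2, 30] (not full yet)
step 3: append 44 -> window=[2, 30, 44] (not full yet)
step 4: append 4 -> window=[2, 30, 44, 4] (not full yet)
step 5: append 18 -> window=[2, 30, 44, 4, 18] -> max=44
Window #1 max = 44

Answer: 44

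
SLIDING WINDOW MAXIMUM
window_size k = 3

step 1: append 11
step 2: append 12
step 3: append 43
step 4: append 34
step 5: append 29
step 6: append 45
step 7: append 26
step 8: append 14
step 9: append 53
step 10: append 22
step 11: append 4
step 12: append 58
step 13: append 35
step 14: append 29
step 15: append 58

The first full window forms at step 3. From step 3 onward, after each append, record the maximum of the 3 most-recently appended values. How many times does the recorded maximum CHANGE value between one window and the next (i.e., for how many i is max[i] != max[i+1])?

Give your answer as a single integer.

step 1: append 11 -> window=[11] (not full yet)
step 2: append 12 -> window=[11, 12] (not full yet)
step 3: append 43 -> window=[11, 12, 43] -> max=43
step 4: append 34 -> window=[12, 43, 34] -> max=43
step 5: append 29 -> window=[43, 34, 29] -> max=43
step 6: append 45 -> window=[34, 29, 45] -> max=45
step 7: append 26 -> window=[29, 45, 26] -> max=45
step 8: append 14 -> window=[45, 26, 14] -> max=45
step 9: append 53 -> window=[26, 14, 53] -> max=53
step 10: append 22 -> window=[14, 53, 22] -> max=53
step 11: append 4 -> window=[53, 22, 4] -> max=53
step 12: append 58 -> window=[22, 4, 58] -> max=58
step 13: append 35 -> window=[4, 58, 35] -> max=58
step 14: append 29 -> window=[58, 35, 29] -> max=58
step 15: append 58 -> window=[35, 29, 58] -> max=58
Recorded maximums: 43 43 43 45 45 45 53 53 53 58 58 58 58
Changes between consecutive maximums: 3

Answer: 3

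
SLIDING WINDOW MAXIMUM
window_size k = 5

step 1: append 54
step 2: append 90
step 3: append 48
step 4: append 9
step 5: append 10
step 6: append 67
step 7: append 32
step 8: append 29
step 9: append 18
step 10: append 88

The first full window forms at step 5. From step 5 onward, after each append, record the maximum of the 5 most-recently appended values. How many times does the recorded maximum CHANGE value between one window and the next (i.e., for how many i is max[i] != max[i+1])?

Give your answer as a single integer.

Answer: 2

Derivation:
step 1: append 54 -> window=[54] (not full yet)
step 2: append 90 -> window=[54, 90] (not full yet)
step 3: append 48 -> window=[54, 90, 48] (not full yet)
step 4: append 9 -> window=[54, 90, 48, 9] (not full yet)
step 5: append 10 -> window=[54, 90, 48, 9, 10] -> max=90
step 6: append 67 -> window=[90, 48, 9, 10, 67] -> max=90
step 7: append 32 -> window=[48, 9, 10, 67, 32] -> max=67
step 8: append 29 -> window=[9, 10, 67, 32, 29] -> max=67
step 9: append 18 -> window=[10, 67, 32, 29, 18] -> max=67
step 10: append 88 -> window=[67, 32, 29, 18, 88] -> max=88
Recorded maximums: 90 90 67 67 67 88
Changes between consecutive maximums: 2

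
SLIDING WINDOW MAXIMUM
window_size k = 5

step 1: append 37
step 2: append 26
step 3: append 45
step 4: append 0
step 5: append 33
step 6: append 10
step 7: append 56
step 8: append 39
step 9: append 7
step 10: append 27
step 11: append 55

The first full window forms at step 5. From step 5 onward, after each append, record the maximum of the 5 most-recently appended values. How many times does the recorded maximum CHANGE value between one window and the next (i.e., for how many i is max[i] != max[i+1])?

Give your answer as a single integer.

step 1: append 37 -> window=[37] (not full yet)
step 2: append 26 -> window=[37, 26] (not full yet)
step 3: append 45 -> window=[37, 26, 45] (not full yet)
step 4: append 0 -> window=[37, 26, 45, 0] (not full yet)
step 5: append 33 -> window=[37, 26, 45, 0, 33] -> max=45
step 6: append 10 -> window=[26, 45, 0, 33, 10] -> max=45
step 7: append 56 -> window=[45, 0, 33, 10, 56] -> max=56
step 8: append 39 -> window=[0, 33, 10, 56, 39] -> max=56
step 9: append 7 -> window=[33, 10, 56, 39, 7] -> max=56
step 10: append 27 -> window=[10, 56, 39, 7, 27] -> max=56
step 11: append 55 -> window=[56, 39, 7, 27, 55] -> max=56
Recorded maximums: 45 45 56 56 56 56 56
Changes between consecutive maximums: 1

Answer: 1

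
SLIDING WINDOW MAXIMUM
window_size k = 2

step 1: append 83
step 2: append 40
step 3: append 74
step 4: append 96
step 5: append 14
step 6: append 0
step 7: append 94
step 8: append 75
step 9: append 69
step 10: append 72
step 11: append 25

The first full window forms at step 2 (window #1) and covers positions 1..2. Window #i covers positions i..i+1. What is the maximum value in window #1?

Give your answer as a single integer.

step 1: append 83 -> window=[83] (not full yet)
step 2: append 40 -> window=[83, 40] -> max=83
Window #1 max = 83

Answer: 83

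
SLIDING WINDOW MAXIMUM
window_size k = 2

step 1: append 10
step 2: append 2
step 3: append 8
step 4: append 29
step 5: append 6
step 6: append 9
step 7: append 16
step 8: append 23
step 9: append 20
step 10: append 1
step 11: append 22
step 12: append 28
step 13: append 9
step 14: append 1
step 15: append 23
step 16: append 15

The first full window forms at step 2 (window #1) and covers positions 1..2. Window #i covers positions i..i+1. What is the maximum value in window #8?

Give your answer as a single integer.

step 1: append 10 -> window=[10] (not full yet)
step 2: append 2 -> window=[10, 2] -> max=10
step 3: append 8 -> window=[2, 8] -> max=8
step 4: append 29 -> window=[8, 29] -> max=29
step 5: append 6 -> window=[29, 6] -> max=29
step 6: append 9 -> window=[6, 9] -> max=9
step 7: append 16 -> window=[9, 16] -> max=16
step 8: append 23 -> window=[16, 23] -> max=23
step 9: append 20 -> window=[23, 20] -> max=23
Window #8 max = 23

Answer: 23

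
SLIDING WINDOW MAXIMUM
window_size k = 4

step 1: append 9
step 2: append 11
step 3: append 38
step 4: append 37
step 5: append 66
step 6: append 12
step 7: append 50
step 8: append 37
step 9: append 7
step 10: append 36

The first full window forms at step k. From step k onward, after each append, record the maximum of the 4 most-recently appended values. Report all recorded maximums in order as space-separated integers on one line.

Answer: 38 66 66 66 66 50 50

Derivation:
step 1: append 9 -> window=[9] (not full yet)
step 2: append 11 -> window=[9, 11] (not full yet)
step 3: append 38 -> window=[9, 11, 38] (not full yet)
step 4: append 37 -> window=[9, 11, 38, 37] -> max=38
step 5: append 66 -> window=[11, 38, 37, 66] -> max=66
step 6: append 12 -> window=[38, 37, 66, 12] -> max=66
step 7: append 50 -> window=[37, 66, 12, 50] -> max=66
step 8: append 37 -> window=[66, 12, 50, 37] -> max=66
step 9: append 7 -> window=[12, 50, 37, 7] -> max=50
step 10: append 36 -> window=[50, 37, 7, 36] -> max=50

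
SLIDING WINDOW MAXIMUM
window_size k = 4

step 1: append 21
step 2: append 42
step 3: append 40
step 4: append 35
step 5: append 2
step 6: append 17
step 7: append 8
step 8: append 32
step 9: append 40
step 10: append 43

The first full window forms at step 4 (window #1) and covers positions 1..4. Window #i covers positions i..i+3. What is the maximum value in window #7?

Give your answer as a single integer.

step 1: append 21 -> window=[21] (not full yet)
step 2: append 42 -> window=[21, 42] (not full yet)
step 3: append 40 -> window=[21, 42, 40] (not full yet)
step 4: append 35 -> window=[21, 42, 40, 35] -> max=42
step 5: append 2 -> window=[42, 40, 35, 2] -> max=42
step 6: append 17 -> window=[40, 35, 2, 17] -> max=40
step 7: append 8 -> window=[35, 2, 17, 8] -> max=35
step 8: append 32 -> window=[2, 17, 8, 32] -> max=32
step 9: append 40 -> window=[17, 8, 32, 40] -> max=40
step 10: append 43 -> window=[8, 32, 40, 43] -> max=43
Window #7 max = 43

Answer: 43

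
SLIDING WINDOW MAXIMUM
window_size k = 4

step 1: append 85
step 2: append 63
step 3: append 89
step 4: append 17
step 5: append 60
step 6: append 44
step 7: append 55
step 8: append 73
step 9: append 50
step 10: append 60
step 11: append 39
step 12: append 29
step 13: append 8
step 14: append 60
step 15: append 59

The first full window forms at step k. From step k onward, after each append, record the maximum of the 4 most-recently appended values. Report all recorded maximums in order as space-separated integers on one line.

step 1: append 85 -> window=[85] (not full yet)
step 2: append 63 -> window=[85, 63] (not full yet)
step 3: append 89 -> window=[85, 63, 89] (not full yet)
step 4: append 17 -> window=[85, 63, 89, 17] -> max=89
step 5: append 60 -> window=[63, 89, 17, 60] -> max=89
step 6: append 44 -> window=[89, 17, 60, 44] -> max=89
step 7: append 55 -> window=[17, 60, 44, 55] -> max=60
step 8: append 73 -> window=[60, 44, 55, 73] -> max=73
step 9: append 50 -> window=[44, 55, 73, 50] -> max=73
step 10: append 60 -> window=[55, 73, 50, 60] -> max=73
step 11: append 39 -> window=[73, 50, 60, 39] -> max=73
step 12: append 29 -> window=[50, 60, 39, 29] -> max=60
step 13: append 8 -> window=[60, 39, 29, 8] -> max=60
step 14: append 60 -> window=[39, 29, 8, 60] -> max=60
step 15: append 59 -> window=[29, 8, 60, 59] -> max=60

Answer: 89 89 89 60 73 73 73 73 60 60 60 60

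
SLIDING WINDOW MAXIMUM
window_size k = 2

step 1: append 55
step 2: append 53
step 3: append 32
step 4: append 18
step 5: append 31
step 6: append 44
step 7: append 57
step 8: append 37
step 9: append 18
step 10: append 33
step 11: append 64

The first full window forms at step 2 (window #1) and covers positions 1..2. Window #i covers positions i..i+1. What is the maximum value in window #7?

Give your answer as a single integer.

step 1: append 55 -> window=[55] (not full yet)
step 2: append 53 -> window=[55, 53] -> max=55
step 3: append 32 -> window=[53, 32] -> max=53
step 4: append 18 -> window=[32, 18] -> max=32
step 5: append 31 -> window=[18, 31] -> max=31
step 6: append 44 -> window=[31, 44] -> max=44
step 7: append 57 -> window=[44, 57] -> max=57
step 8: append 37 -> window=[57, 37] -> max=57
Window #7 max = 57

Answer: 57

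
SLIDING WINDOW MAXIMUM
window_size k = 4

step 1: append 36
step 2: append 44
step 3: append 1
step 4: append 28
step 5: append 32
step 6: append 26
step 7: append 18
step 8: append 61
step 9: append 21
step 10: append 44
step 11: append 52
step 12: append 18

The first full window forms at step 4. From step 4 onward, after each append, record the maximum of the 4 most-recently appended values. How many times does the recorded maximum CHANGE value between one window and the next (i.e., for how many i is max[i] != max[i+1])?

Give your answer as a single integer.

Answer: 3

Derivation:
step 1: append 36 -> window=[36] (not full yet)
step 2: append 44 -> window=[36, 44] (not full yet)
step 3: append 1 -> window=[36, 44, 1] (not full yet)
step 4: append 28 -> window=[36, 44, 1, 28] -> max=44
step 5: append 32 -> window=[44, 1, 28, 32] -> max=44
step 6: append 26 -> window=[1, 28, 32, 26] -> max=32
step 7: append 18 -> window=[28, 32, 26, 18] -> max=32
step 8: append 61 -> window=[32, 26, 18, 61] -> max=61
step 9: append 21 -> window=[26, 18, 61, 21] -> max=61
step 10: append 44 -> window=[18, 61, 21, 44] -> max=61
step 11: append 52 -> window=[61, 21, 44, 52] -> max=61
step 12: append 18 -> window=[21, 44, 52, 18] -> max=52
Recorded maximums: 44 44 32 32 61 61 61 61 52
Changes between consecutive maximums: 3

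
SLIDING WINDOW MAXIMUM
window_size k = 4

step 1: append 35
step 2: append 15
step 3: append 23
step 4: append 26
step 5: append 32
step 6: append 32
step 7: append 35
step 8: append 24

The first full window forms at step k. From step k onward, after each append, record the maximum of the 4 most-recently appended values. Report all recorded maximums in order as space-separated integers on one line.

Answer: 35 32 32 35 35

Derivation:
step 1: append 35 -> window=[35] (not full yet)
step 2: append 15 -> window=[35, 15] (not full yet)
step 3: append 23 -> window=[35, 15, 23] (not full yet)
step 4: append 26 -> window=[35, 15, 23, 26] -> max=35
step 5: append 32 -> window=[15, 23, 26, 32] -> max=32
step 6: append 32 -> window=[23, 26, 32, 32] -> max=32
step 7: append 35 -> window=[26, 32, 32, 35] -> max=35
step 8: append 24 -> window=[32, 32, 35, 24] -> max=35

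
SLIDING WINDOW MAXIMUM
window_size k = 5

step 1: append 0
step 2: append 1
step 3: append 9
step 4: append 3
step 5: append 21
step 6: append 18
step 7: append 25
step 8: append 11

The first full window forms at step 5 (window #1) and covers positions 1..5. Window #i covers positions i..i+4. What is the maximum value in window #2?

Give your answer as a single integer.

step 1: append 0 -> window=[0] (not full yet)
step 2: append 1 -> window=[0, 1] (not full yet)
step 3: append 9 -> window=[0, 1, 9] (not full yet)
step 4: append 3 -> window=[0, 1, 9, 3] (not full yet)
step 5: append 21 -> window=[0, 1, 9, 3, 21] -> max=21
step 6: append 18 -> window=[1, 9, 3, 21, 18] -> max=21
Window #2 max = 21

Answer: 21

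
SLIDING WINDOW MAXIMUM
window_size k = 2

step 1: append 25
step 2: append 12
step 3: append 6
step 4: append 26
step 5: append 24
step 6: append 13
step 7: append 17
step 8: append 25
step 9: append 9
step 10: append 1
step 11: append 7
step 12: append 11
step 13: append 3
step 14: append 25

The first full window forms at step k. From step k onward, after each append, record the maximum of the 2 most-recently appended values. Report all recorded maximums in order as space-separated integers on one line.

step 1: append 25 -> window=[25] (not full yet)
step 2: append 12 -> window=[25, 12] -> max=25
step 3: append 6 -> window=[12, 6] -> max=12
step 4: append 26 -> window=[6, 26] -> max=26
step 5: append 24 -> window=[26, 24] -> max=26
step 6: append 13 -> window=[24, 13] -> max=24
step 7: append 17 -> window=[13, 17] -> max=17
step 8: append 25 -> window=[17, 25] -> max=25
step 9: append 9 -> window=[25, 9] -> max=25
step 10: append 1 -> window=[9, 1] -> max=9
step 11: append 7 -> window=[1, 7] -> max=7
step 12: append 11 -> window=[7, 11] -> max=11
step 13: append 3 -> window=[11, 3] -> max=11
step 14: append 25 -> window=[3, 25] -> max=25

Answer: 25 12 26 26 24 17 25 25 9 7 11 11 25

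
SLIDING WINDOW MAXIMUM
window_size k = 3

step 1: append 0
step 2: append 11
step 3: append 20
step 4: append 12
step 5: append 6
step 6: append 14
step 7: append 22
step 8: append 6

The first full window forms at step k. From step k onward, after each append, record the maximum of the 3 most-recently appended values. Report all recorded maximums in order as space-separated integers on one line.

Answer: 20 20 20 14 22 22

Derivation:
step 1: append 0 -> window=[0] (not full yet)
step 2: append 11 -> window=[0, 11] (not full yet)
step 3: append 20 -> window=[0, 11, 20] -> max=20
step 4: append 12 -> window=[11, 20, 12] -> max=20
step 5: append 6 -> window=[20, 12, 6] -> max=20
step 6: append 14 -> window=[12, 6, 14] -> max=14
step 7: append 22 -> window=[6, 14, 22] -> max=22
step 8: append 6 -> window=[14, 22, 6] -> max=22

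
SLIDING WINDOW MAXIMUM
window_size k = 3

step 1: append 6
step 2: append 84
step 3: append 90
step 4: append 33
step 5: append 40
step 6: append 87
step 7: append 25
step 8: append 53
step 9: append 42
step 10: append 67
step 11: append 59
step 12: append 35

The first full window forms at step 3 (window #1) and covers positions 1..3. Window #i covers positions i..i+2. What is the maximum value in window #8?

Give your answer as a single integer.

step 1: append 6 -> window=[6] (not full yet)
step 2: append 84 -> window=[6, 84] (not full yet)
step 3: append 90 -> window=[6, 84, 90] -> max=90
step 4: append 33 -> window=[84, 90, 33] -> max=90
step 5: append 40 -> window=[90, 33, 40] -> max=90
step 6: append 87 -> window=[33, 40, 87] -> max=87
step 7: append 25 -> window=[40, 87, 25] -> max=87
step 8: append 53 -> window=[87, 25, 53] -> max=87
step 9: append 42 -> window=[25, 53, 42] -> max=53
step 10: append 67 -> window=[53, 42, 67] -> max=67
Window #8 max = 67

Answer: 67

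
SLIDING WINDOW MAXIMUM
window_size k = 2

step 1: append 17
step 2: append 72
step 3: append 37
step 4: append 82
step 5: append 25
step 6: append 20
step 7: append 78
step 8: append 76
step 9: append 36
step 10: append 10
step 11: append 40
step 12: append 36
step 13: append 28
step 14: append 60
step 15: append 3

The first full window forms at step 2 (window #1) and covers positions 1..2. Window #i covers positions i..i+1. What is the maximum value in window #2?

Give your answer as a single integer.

Answer: 72

Derivation:
step 1: append 17 -> window=[17] (not full yet)
step 2: append 72 -> window=[17, 72] -> max=72
step 3: append 37 -> window=[72, 37] -> max=72
Window #2 max = 72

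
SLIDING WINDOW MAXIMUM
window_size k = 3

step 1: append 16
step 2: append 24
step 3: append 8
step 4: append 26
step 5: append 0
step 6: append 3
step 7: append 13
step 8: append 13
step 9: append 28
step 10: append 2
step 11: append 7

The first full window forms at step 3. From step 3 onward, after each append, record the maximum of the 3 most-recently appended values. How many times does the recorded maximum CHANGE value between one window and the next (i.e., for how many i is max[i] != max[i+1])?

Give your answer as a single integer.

step 1: append 16 -> window=[16] (not full yet)
step 2: append 24 -> window=[16, 24] (not full yet)
step 3: append 8 -> window=[16, 24, 8] -> max=24
step 4: append 26 -> window=[24, 8, 26] -> max=26
step 5: append 0 -> window=[8, 26, 0] -> max=26
step 6: append 3 -> window=[26, 0, 3] -> max=26
step 7: append 13 -> window=[0, 3, 13] -> max=13
step 8: append 13 -> window=[3, 13, 13] -> max=13
step 9: append 28 -> window=[13, 13, 28] -> max=28
step 10: append 2 -> window=[13, 28, 2] -> max=28
step 11: append 7 -> window=[28, 2, 7] -> max=28
Recorded maximums: 24 26 26 26 13 13 28 28 28
Changes between consecutive maximums: 3

Answer: 3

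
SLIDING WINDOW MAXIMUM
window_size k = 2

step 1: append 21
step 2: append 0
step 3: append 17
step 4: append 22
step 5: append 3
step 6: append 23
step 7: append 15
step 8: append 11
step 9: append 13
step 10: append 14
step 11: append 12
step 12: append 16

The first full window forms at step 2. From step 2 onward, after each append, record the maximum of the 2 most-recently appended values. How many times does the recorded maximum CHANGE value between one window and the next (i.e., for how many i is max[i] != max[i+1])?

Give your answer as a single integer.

step 1: append 21 -> window=[21] (not full yet)
step 2: append 0 -> window=[21, 0] -> max=21
step 3: append 17 -> window=[0, 17] -> max=17
step 4: append 22 -> window=[17, 22] -> max=22
step 5: append 3 -> window=[22, 3] -> max=22
step 6: append 23 -> window=[3, 23] -> max=23
step 7: append 15 -> window=[23, 15] -> max=23
step 8: append 11 -> window=[15, 11] -> max=15
step 9: append 13 -> window=[11, 13] -> max=13
step 10: append 14 -> window=[13, 14] -> max=14
step 11: append 12 -> window=[14, 12] -> max=14
step 12: append 16 -> window=[12, 16] -> max=16
Recorded maximums: 21 17 22 22 23 23 15 13 14 14 16
Changes between consecutive maximums: 7

Answer: 7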